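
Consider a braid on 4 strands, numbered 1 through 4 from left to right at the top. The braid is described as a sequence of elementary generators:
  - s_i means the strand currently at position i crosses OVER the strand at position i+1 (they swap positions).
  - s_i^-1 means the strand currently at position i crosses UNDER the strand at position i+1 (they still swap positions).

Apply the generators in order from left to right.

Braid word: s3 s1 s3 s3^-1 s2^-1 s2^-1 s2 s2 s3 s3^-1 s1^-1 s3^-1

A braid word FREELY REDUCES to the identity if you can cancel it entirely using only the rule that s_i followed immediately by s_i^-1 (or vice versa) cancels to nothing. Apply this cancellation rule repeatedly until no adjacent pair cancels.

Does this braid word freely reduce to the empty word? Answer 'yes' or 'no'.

Answer: yes

Derivation:
Gen 1 (s3): push. Stack: [s3]
Gen 2 (s1): push. Stack: [s3 s1]
Gen 3 (s3): push. Stack: [s3 s1 s3]
Gen 4 (s3^-1): cancels prior s3. Stack: [s3 s1]
Gen 5 (s2^-1): push. Stack: [s3 s1 s2^-1]
Gen 6 (s2^-1): push. Stack: [s3 s1 s2^-1 s2^-1]
Gen 7 (s2): cancels prior s2^-1. Stack: [s3 s1 s2^-1]
Gen 8 (s2): cancels prior s2^-1. Stack: [s3 s1]
Gen 9 (s3): push. Stack: [s3 s1 s3]
Gen 10 (s3^-1): cancels prior s3. Stack: [s3 s1]
Gen 11 (s1^-1): cancels prior s1. Stack: [s3]
Gen 12 (s3^-1): cancels prior s3. Stack: []
Reduced word: (empty)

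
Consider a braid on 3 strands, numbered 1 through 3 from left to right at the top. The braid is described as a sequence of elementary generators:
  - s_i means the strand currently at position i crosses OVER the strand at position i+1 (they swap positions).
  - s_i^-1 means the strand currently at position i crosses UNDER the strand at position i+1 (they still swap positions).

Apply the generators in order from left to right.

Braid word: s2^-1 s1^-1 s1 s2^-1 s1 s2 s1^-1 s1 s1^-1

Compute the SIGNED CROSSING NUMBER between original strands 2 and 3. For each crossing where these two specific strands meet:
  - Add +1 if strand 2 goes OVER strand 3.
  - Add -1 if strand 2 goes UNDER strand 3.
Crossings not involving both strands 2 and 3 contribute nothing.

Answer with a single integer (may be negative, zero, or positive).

Answer: -3

Derivation:
Gen 1: 2 under 3. Both 2&3? yes. Contrib: -1. Sum: -1
Gen 2: crossing 1x3. Both 2&3? no. Sum: -1
Gen 3: crossing 3x1. Both 2&3? no. Sum: -1
Gen 4: 3 under 2. Both 2&3? yes. Contrib: +1. Sum: 0
Gen 5: crossing 1x2. Both 2&3? no. Sum: 0
Gen 6: crossing 1x3. Both 2&3? no. Sum: 0
Gen 7: 2 under 3. Both 2&3? yes. Contrib: -1. Sum: -1
Gen 8: 3 over 2. Both 2&3? yes. Contrib: -1. Sum: -2
Gen 9: 2 under 3. Both 2&3? yes. Contrib: -1. Sum: -3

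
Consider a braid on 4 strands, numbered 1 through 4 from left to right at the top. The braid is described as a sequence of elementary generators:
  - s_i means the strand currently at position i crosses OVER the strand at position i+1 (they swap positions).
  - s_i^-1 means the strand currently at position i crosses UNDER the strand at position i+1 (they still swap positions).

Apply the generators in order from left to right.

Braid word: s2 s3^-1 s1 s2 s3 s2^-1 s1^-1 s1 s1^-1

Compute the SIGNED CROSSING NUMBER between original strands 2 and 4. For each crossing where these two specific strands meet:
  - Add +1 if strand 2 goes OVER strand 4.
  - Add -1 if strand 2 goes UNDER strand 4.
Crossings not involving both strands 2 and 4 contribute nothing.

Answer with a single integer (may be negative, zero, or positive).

Answer: 0

Derivation:
Gen 1: crossing 2x3. Both 2&4? no. Sum: 0
Gen 2: 2 under 4. Both 2&4? yes. Contrib: -1. Sum: -1
Gen 3: crossing 1x3. Both 2&4? no. Sum: -1
Gen 4: crossing 1x4. Both 2&4? no. Sum: -1
Gen 5: crossing 1x2. Both 2&4? no. Sum: -1
Gen 6: 4 under 2. Both 2&4? yes. Contrib: +1. Sum: 0
Gen 7: crossing 3x2. Both 2&4? no. Sum: 0
Gen 8: crossing 2x3. Both 2&4? no. Sum: 0
Gen 9: crossing 3x2. Both 2&4? no. Sum: 0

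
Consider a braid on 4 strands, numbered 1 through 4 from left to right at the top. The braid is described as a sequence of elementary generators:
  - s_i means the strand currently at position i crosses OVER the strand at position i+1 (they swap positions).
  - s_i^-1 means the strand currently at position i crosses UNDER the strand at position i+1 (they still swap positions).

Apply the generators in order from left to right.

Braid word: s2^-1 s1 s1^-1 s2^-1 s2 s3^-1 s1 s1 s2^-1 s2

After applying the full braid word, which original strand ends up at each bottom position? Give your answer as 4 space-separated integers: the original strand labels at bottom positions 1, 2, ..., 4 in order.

Gen 1 (s2^-1): strand 2 crosses under strand 3. Perm now: [1 3 2 4]
Gen 2 (s1): strand 1 crosses over strand 3. Perm now: [3 1 2 4]
Gen 3 (s1^-1): strand 3 crosses under strand 1. Perm now: [1 3 2 4]
Gen 4 (s2^-1): strand 3 crosses under strand 2. Perm now: [1 2 3 4]
Gen 5 (s2): strand 2 crosses over strand 3. Perm now: [1 3 2 4]
Gen 6 (s3^-1): strand 2 crosses under strand 4. Perm now: [1 3 4 2]
Gen 7 (s1): strand 1 crosses over strand 3. Perm now: [3 1 4 2]
Gen 8 (s1): strand 3 crosses over strand 1. Perm now: [1 3 4 2]
Gen 9 (s2^-1): strand 3 crosses under strand 4. Perm now: [1 4 3 2]
Gen 10 (s2): strand 4 crosses over strand 3. Perm now: [1 3 4 2]

Answer: 1 3 4 2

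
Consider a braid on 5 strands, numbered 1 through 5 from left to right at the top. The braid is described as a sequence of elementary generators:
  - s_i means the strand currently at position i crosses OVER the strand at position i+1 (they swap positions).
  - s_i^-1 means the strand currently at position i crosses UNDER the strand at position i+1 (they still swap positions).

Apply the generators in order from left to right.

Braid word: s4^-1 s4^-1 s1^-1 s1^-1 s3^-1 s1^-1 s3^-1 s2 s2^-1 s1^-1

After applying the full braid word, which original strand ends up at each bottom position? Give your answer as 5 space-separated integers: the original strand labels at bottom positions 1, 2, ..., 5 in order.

Answer: 1 2 3 4 5

Derivation:
Gen 1 (s4^-1): strand 4 crosses under strand 5. Perm now: [1 2 3 5 4]
Gen 2 (s4^-1): strand 5 crosses under strand 4. Perm now: [1 2 3 4 5]
Gen 3 (s1^-1): strand 1 crosses under strand 2. Perm now: [2 1 3 4 5]
Gen 4 (s1^-1): strand 2 crosses under strand 1. Perm now: [1 2 3 4 5]
Gen 5 (s3^-1): strand 3 crosses under strand 4. Perm now: [1 2 4 3 5]
Gen 6 (s1^-1): strand 1 crosses under strand 2. Perm now: [2 1 4 3 5]
Gen 7 (s3^-1): strand 4 crosses under strand 3. Perm now: [2 1 3 4 5]
Gen 8 (s2): strand 1 crosses over strand 3. Perm now: [2 3 1 4 5]
Gen 9 (s2^-1): strand 3 crosses under strand 1. Perm now: [2 1 3 4 5]
Gen 10 (s1^-1): strand 2 crosses under strand 1. Perm now: [1 2 3 4 5]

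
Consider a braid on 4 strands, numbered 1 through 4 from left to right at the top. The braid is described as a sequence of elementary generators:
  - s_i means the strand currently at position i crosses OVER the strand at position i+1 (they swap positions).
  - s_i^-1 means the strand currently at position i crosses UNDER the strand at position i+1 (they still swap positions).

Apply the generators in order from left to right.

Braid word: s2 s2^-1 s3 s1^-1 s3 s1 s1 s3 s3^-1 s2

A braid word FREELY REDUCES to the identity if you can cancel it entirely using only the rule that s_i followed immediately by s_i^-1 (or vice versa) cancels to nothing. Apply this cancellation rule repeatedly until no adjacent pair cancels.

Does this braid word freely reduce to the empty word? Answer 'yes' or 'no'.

Answer: no

Derivation:
Gen 1 (s2): push. Stack: [s2]
Gen 2 (s2^-1): cancels prior s2. Stack: []
Gen 3 (s3): push. Stack: [s3]
Gen 4 (s1^-1): push. Stack: [s3 s1^-1]
Gen 5 (s3): push. Stack: [s3 s1^-1 s3]
Gen 6 (s1): push. Stack: [s3 s1^-1 s3 s1]
Gen 7 (s1): push. Stack: [s3 s1^-1 s3 s1 s1]
Gen 8 (s3): push. Stack: [s3 s1^-1 s3 s1 s1 s3]
Gen 9 (s3^-1): cancels prior s3. Stack: [s3 s1^-1 s3 s1 s1]
Gen 10 (s2): push. Stack: [s3 s1^-1 s3 s1 s1 s2]
Reduced word: s3 s1^-1 s3 s1 s1 s2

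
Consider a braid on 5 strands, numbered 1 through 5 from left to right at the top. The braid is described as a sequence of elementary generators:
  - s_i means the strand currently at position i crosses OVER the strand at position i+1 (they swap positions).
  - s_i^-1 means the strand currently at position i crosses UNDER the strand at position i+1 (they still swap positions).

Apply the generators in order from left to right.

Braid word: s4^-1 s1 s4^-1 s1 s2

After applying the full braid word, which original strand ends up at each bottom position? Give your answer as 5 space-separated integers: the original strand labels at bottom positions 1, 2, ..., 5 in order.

Gen 1 (s4^-1): strand 4 crosses under strand 5. Perm now: [1 2 3 5 4]
Gen 2 (s1): strand 1 crosses over strand 2. Perm now: [2 1 3 5 4]
Gen 3 (s4^-1): strand 5 crosses under strand 4. Perm now: [2 1 3 4 5]
Gen 4 (s1): strand 2 crosses over strand 1. Perm now: [1 2 3 4 5]
Gen 5 (s2): strand 2 crosses over strand 3. Perm now: [1 3 2 4 5]

Answer: 1 3 2 4 5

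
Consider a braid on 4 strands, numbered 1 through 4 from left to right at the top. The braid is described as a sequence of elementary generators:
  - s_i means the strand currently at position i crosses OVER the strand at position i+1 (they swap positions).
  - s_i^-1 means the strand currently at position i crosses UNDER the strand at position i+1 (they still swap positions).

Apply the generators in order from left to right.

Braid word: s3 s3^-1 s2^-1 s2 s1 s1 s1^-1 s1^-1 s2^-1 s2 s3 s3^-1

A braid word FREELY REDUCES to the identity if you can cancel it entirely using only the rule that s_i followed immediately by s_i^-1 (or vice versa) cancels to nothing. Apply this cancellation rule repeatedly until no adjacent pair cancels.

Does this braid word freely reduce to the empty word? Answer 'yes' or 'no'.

Answer: yes

Derivation:
Gen 1 (s3): push. Stack: [s3]
Gen 2 (s3^-1): cancels prior s3. Stack: []
Gen 3 (s2^-1): push. Stack: [s2^-1]
Gen 4 (s2): cancels prior s2^-1. Stack: []
Gen 5 (s1): push. Stack: [s1]
Gen 6 (s1): push. Stack: [s1 s1]
Gen 7 (s1^-1): cancels prior s1. Stack: [s1]
Gen 8 (s1^-1): cancels prior s1. Stack: []
Gen 9 (s2^-1): push. Stack: [s2^-1]
Gen 10 (s2): cancels prior s2^-1. Stack: []
Gen 11 (s3): push. Stack: [s3]
Gen 12 (s3^-1): cancels prior s3. Stack: []
Reduced word: (empty)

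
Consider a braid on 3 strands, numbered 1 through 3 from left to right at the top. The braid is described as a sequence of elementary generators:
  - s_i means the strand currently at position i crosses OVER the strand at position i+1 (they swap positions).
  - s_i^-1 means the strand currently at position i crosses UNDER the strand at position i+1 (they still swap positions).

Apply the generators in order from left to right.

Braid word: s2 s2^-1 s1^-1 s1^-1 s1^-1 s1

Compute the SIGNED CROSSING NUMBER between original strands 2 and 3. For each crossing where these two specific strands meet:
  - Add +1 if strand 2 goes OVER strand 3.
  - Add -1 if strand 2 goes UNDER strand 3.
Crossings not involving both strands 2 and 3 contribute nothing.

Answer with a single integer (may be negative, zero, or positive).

Gen 1: 2 over 3. Both 2&3? yes. Contrib: +1. Sum: 1
Gen 2: 3 under 2. Both 2&3? yes. Contrib: +1. Sum: 2
Gen 3: crossing 1x2. Both 2&3? no. Sum: 2
Gen 4: crossing 2x1. Both 2&3? no. Sum: 2
Gen 5: crossing 1x2. Both 2&3? no. Sum: 2
Gen 6: crossing 2x1. Both 2&3? no. Sum: 2

Answer: 2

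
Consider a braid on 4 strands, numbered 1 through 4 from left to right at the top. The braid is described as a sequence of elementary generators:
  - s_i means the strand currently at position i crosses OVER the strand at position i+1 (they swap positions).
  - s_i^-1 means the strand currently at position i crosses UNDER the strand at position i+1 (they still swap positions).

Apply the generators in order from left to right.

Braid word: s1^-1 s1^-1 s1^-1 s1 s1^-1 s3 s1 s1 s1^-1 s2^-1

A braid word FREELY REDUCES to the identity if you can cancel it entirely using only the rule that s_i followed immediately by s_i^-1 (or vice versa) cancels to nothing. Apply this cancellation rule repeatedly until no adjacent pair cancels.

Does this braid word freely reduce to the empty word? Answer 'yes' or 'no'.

Answer: no

Derivation:
Gen 1 (s1^-1): push. Stack: [s1^-1]
Gen 2 (s1^-1): push. Stack: [s1^-1 s1^-1]
Gen 3 (s1^-1): push. Stack: [s1^-1 s1^-1 s1^-1]
Gen 4 (s1): cancels prior s1^-1. Stack: [s1^-1 s1^-1]
Gen 5 (s1^-1): push. Stack: [s1^-1 s1^-1 s1^-1]
Gen 6 (s3): push. Stack: [s1^-1 s1^-1 s1^-1 s3]
Gen 7 (s1): push. Stack: [s1^-1 s1^-1 s1^-1 s3 s1]
Gen 8 (s1): push. Stack: [s1^-1 s1^-1 s1^-1 s3 s1 s1]
Gen 9 (s1^-1): cancels prior s1. Stack: [s1^-1 s1^-1 s1^-1 s3 s1]
Gen 10 (s2^-1): push. Stack: [s1^-1 s1^-1 s1^-1 s3 s1 s2^-1]
Reduced word: s1^-1 s1^-1 s1^-1 s3 s1 s2^-1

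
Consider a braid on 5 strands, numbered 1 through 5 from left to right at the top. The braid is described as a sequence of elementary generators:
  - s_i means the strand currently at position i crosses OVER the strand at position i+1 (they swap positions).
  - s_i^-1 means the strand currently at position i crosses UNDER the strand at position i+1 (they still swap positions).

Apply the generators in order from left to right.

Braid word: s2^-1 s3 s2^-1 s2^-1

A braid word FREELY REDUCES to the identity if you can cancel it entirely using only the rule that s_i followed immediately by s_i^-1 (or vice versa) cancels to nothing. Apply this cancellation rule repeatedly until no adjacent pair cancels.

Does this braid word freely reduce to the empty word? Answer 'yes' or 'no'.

Gen 1 (s2^-1): push. Stack: [s2^-1]
Gen 2 (s3): push. Stack: [s2^-1 s3]
Gen 3 (s2^-1): push. Stack: [s2^-1 s3 s2^-1]
Gen 4 (s2^-1): push. Stack: [s2^-1 s3 s2^-1 s2^-1]
Reduced word: s2^-1 s3 s2^-1 s2^-1

Answer: no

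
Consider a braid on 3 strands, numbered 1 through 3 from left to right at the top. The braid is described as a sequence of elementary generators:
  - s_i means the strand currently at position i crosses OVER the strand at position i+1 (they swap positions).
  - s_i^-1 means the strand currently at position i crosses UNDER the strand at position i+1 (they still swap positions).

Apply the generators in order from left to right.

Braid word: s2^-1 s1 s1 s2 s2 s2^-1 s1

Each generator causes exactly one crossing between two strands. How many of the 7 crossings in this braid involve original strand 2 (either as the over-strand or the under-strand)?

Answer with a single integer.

Answer: 5

Derivation:
Gen 1: crossing 2x3. Involves strand 2? yes. Count so far: 1
Gen 2: crossing 1x3. Involves strand 2? no. Count so far: 1
Gen 3: crossing 3x1. Involves strand 2? no. Count so far: 1
Gen 4: crossing 3x2. Involves strand 2? yes. Count so far: 2
Gen 5: crossing 2x3. Involves strand 2? yes. Count so far: 3
Gen 6: crossing 3x2. Involves strand 2? yes. Count so far: 4
Gen 7: crossing 1x2. Involves strand 2? yes. Count so far: 5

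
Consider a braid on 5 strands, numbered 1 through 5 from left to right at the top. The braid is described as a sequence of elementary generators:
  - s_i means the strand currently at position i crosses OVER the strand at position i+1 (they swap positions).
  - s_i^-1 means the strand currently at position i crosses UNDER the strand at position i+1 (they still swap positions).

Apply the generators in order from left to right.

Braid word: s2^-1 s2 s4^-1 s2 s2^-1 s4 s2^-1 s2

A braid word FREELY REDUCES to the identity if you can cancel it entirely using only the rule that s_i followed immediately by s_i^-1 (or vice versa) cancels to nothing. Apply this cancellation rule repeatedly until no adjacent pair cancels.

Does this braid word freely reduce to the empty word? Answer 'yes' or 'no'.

Gen 1 (s2^-1): push. Stack: [s2^-1]
Gen 2 (s2): cancels prior s2^-1. Stack: []
Gen 3 (s4^-1): push. Stack: [s4^-1]
Gen 4 (s2): push. Stack: [s4^-1 s2]
Gen 5 (s2^-1): cancels prior s2. Stack: [s4^-1]
Gen 6 (s4): cancels prior s4^-1. Stack: []
Gen 7 (s2^-1): push. Stack: [s2^-1]
Gen 8 (s2): cancels prior s2^-1. Stack: []
Reduced word: (empty)

Answer: yes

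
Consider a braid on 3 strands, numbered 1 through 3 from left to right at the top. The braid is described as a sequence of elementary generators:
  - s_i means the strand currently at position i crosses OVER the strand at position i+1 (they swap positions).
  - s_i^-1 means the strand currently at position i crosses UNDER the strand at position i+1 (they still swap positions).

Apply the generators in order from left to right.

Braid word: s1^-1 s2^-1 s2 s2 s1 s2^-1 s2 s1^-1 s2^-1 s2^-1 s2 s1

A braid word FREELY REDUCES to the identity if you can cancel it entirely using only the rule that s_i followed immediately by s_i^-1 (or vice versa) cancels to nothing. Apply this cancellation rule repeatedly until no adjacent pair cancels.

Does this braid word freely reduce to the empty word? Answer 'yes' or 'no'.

Gen 1 (s1^-1): push. Stack: [s1^-1]
Gen 2 (s2^-1): push. Stack: [s1^-1 s2^-1]
Gen 3 (s2): cancels prior s2^-1. Stack: [s1^-1]
Gen 4 (s2): push. Stack: [s1^-1 s2]
Gen 5 (s1): push. Stack: [s1^-1 s2 s1]
Gen 6 (s2^-1): push. Stack: [s1^-1 s2 s1 s2^-1]
Gen 7 (s2): cancels prior s2^-1. Stack: [s1^-1 s2 s1]
Gen 8 (s1^-1): cancels prior s1. Stack: [s1^-1 s2]
Gen 9 (s2^-1): cancels prior s2. Stack: [s1^-1]
Gen 10 (s2^-1): push. Stack: [s1^-1 s2^-1]
Gen 11 (s2): cancels prior s2^-1. Stack: [s1^-1]
Gen 12 (s1): cancels prior s1^-1. Stack: []
Reduced word: (empty)

Answer: yes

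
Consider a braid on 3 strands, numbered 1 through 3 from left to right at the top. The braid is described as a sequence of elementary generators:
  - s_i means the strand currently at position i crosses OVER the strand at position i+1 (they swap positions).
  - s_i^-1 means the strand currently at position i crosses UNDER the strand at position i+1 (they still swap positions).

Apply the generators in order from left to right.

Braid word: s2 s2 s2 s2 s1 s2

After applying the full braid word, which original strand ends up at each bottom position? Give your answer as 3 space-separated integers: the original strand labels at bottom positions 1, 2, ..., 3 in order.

Answer: 2 3 1

Derivation:
Gen 1 (s2): strand 2 crosses over strand 3. Perm now: [1 3 2]
Gen 2 (s2): strand 3 crosses over strand 2. Perm now: [1 2 3]
Gen 3 (s2): strand 2 crosses over strand 3. Perm now: [1 3 2]
Gen 4 (s2): strand 3 crosses over strand 2. Perm now: [1 2 3]
Gen 5 (s1): strand 1 crosses over strand 2. Perm now: [2 1 3]
Gen 6 (s2): strand 1 crosses over strand 3. Perm now: [2 3 1]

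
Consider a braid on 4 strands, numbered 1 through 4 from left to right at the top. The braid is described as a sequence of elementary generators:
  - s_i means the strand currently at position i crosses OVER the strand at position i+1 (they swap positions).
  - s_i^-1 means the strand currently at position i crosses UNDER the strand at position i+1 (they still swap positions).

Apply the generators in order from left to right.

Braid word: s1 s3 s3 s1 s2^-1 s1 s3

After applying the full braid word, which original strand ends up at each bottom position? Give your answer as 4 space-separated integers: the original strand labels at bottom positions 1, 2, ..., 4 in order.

Answer: 3 1 4 2

Derivation:
Gen 1 (s1): strand 1 crosses over strand 2. Perm now: [2 1 3 4]
Gen 2 (s3): strand 3 crosses over strand 4. Perm now: [2 1 4 3]
Gen 3 (s3): strand 4 crosses over strand 3. Perm now: [2 1 3 4]
Gen 4 (s1): strand 2 crosses over strand 1. Perm now: [1 2 3 4]
Gen 5 (s2^-1): strand 2 crosses under strand 3. Perm now: [1 3 2 4]
Gen 6 (s1): strand 1 crosses over strand 3. Perm now: [3 1 2 4]
Gen 7 (s3): strand 2 crosses over strand 4. Perm now: [3 1 4 2]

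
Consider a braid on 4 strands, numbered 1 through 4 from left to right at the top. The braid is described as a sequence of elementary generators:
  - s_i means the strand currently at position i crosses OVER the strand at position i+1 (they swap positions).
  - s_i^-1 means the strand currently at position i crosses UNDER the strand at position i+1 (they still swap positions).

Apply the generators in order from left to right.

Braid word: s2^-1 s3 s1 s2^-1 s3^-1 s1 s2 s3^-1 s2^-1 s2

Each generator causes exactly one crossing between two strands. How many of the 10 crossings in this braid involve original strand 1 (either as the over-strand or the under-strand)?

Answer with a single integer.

Gen 1: crossing 2x3. Involves strand 1? no. Count so far: 0
Gen 2: crossing 2x4. Involves strand 1? no. Count so far: 0
Gen 3: crossing 1x3. Involves strand 1? yes. Count so far: 1
Gen 4: crossing 1x4. Involves strand 1? yes. Count so far: 2
Gen 5: crossing 1x2. Involves strand 1? yes. Count so far: 3
Gen 6: crossing 3x4. Involves strand 1? no. Count so far: 3
Gen 7: crossing 3x2. Involves strand 1? no. Count so far: 3
Gen 8: crossing 3x1. Involves strand 1? yes. Count so far: 4
Gen 9: crossing 2x1. Involves strand 1? yes. Count so far: 5
Gen 10: crossing 1x2. Involves strand 1? yes. Count so far: 6

Answer: 6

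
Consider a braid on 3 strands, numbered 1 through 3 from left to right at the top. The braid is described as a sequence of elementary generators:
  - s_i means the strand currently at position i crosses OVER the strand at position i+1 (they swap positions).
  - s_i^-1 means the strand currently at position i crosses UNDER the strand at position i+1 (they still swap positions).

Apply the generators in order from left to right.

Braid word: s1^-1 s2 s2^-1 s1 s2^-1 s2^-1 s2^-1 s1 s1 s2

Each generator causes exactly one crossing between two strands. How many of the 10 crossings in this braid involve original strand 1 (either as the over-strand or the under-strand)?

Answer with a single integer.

Gen 1: crossing 1x2. Involves strand 1? yes. Count so far: 1
Gen 2: crossing 1x3. Involves strand 1? yes. Count so far: 2
Gen 3: crossing 3x1. Involves strand 1? yes. Count so far: 3
Gen 4: crossing 2x1. Involves strand 1? yes. Count so far: 4
Gen 5: crossing 2x3. Involves strand 1? no. Count so far: 4
Gen 6: crossing 3x2. Involves strand 1? no. Count so far: 4
Gen 7: crossing 2x3. Involves strand 1? no. Count so far: 4
Gen 8: crossing 1x3. Involves strand 1? yes. Count so far: 5
Gen 9: crossing 3x1. Involves strand 1? yes. Count so far: 6
Gen 10: crossing 3x2. Involves strand 1? no. Count so far: 6

Answer: 6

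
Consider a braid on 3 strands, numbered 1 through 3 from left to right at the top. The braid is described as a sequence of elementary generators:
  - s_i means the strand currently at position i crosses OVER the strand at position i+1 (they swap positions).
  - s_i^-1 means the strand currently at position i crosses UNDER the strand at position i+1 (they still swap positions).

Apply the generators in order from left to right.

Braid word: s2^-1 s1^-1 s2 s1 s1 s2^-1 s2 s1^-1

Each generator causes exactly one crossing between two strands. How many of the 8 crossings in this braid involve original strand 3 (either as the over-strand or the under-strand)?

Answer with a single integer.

Gen 1: crossing 2x3. Involves strand 3? yes. Count so far: 1
Gen 2: crossing 1x3. Involves strand 3? yes. Count so far: 2
Gen 3: crossing 1x2. Involves strand 3? no. Count so far: 2
Gen 4: crossing 3x2. Involves strand 3? yes. Count so far: 3
Gen 5: crossing 2x3. Involves strand 3? yes. Count so far: 4
Gen 6: crossing 2x1. Involves strand 3? no. Count so far: 4
Gen 7: crossing 1x2. Involves strand 3? no. Count so far: 4
Gen 8: crossing 3x2. Involves strand 3? yes. Count so far: 5

Answer: 5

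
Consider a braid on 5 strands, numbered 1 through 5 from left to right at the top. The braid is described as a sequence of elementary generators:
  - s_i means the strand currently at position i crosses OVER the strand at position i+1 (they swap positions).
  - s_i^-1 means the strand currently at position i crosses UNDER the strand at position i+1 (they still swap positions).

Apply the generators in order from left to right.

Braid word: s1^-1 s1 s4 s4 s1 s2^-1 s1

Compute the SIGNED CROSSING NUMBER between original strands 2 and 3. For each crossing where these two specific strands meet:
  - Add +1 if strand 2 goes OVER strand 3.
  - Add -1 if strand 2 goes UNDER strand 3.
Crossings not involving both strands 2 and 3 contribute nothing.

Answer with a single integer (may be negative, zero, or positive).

Gen 1: crossing 1x2. Both 2&3? no. Sum: 0
Gen 2: crossing 2x1. Both 2&3? no. Sum: 0
Gen 3: crossing 4x5. Both 2&3? no. Sum: 0
Gen 4: crossing 5x4. Both 2&3? no. Sum: 0
Gen 5: crossing 1x2. Both 2&3? no. Sum: 0
Gen 6: crossing 1x3. Both 2&3? no. Sum: 0
Gen 7: 2 over 3. Both 2&3? yes. Contrib: +1. Sum: 1

Answer: 1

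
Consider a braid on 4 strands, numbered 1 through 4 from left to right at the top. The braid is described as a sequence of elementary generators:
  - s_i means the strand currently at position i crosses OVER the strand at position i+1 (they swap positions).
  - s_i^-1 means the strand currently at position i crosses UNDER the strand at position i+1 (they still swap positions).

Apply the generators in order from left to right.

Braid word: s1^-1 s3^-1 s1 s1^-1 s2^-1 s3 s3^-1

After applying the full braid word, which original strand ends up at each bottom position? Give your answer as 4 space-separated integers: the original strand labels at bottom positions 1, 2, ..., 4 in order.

Answer: 2 4 1 3

Derivation:
Gen 1 (s1^-1): strand 1 crosses under strand 2. Perm now: [2 1 3 4]
Gen 2 (s3^-1): strand 3 crosses under strand 4. Perm now: [2 1 4 3]
Gen 3 (s1): strand 2 crosses over strand 1. Perm now: [1 2 4 3]
Gen 4 (s1^-1): strand 1 crosses under strand 2. Perm now: [2 1 4 3]
Gen 5 (s2^-1): strand 1 crosses under strand 4. Perm now: [2 4 1 3]
Gen 6 (s3): strand 1 crosses over strand 3. Perm now: [2 4 3 1]
Gen 7 (s3^-1): strand 3 crosses under strand 1. Perm now: [2 4 1 3]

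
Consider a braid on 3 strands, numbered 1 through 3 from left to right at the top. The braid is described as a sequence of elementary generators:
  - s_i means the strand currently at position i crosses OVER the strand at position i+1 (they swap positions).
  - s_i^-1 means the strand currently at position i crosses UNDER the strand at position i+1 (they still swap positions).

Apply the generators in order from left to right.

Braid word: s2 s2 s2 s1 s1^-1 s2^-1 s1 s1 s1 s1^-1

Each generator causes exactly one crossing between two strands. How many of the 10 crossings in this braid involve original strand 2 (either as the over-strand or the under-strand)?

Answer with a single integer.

Answer: 8

Derivation:
Gen 1: crossing 2x3. Involves strand 2? yes. Count so far: 1
Gen 2: crossing 3x2. Involves strand 2? yes. Count so far: 2
Gen 3: crossing 2x3. Involves strand 2? yes. Count so far: 3
Gen 4: crossing 1x3. Involves strand 2? no. Count so far: 3
Gen 5: crossing 3x1. Involves strand 2? no. Count so far: 3
Gen 6: crossing 3x2. Involves strand 2? yes. Count so far: 4
Gen 7: crossing 1x2. Involves strand 2? yes. Count so far: 5
Gen 8: crossing 2x1. Involves strand 2? yes. Count so far: 6
Gen 9: crossing 1x2. Involves strand 2? yes. Count so far: 7
Gen 10: crossing 2x1. Involves strand 2? yes. Count so far: 8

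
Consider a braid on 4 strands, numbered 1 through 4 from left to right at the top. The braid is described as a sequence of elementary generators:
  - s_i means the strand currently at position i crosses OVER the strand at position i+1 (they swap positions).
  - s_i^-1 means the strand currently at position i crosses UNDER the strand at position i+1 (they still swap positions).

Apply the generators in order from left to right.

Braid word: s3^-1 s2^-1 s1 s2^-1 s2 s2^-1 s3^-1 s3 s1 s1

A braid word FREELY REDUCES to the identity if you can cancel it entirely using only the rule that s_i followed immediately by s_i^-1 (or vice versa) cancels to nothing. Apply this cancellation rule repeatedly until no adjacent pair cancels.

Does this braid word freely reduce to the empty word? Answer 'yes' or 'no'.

Gen 1 (s3^-1): push. Stack: [s3^-1]
Gen 2 (s2^-1): push. Stack: [s3^-1 s2^-1]
Gen 3 (s1): push. Stack: [s3^-1 s2^-1 s1]
Gen 4 (s2^-1): push. Stack: [s3^-1 s2^-1 s1 s2^-1]
Gen 5 (s2): cancels prior s2^-1. Stack: [s3^-1 s2^-1 s1]
Gen 6 (s2^-1): push. Stack: [s3^-1 s2^-1 s1 s2^-1]
Gen 7 (s3^-1): push. Stack: [s3^-1 s2^-1 s1 s2^-1 s3^-1]
Gen 8 (s3): cancels prior s3^-1. Stack: [s3^-1 s2^-1 s1 s2^-1]
Gen 9 (s1): push. Stack: [s3^-1 s2^-1 s1 s2^-1 s1]
Gen 10 (s1): push. Stack: [s3^-1 s2^-1 s1 s2^-1 s1 s1]
Reduced word: s3^-1 s2^-1 s1 s2^-1 s1 s1

Answer: no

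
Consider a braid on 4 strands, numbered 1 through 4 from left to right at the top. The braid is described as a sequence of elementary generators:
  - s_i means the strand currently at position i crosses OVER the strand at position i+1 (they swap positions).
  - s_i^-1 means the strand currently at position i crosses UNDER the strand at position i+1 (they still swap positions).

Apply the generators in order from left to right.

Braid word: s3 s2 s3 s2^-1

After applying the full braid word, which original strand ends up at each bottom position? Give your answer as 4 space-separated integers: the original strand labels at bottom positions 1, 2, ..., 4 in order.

Answer: 1 3 4 2

Derivation:
Gen 1 (s3): strand 3 crosses over strand 4. Perm now: [1 2 4 3]
Gen 2 (s2): strand 2 crosses over strand 4. Perm now: [1 4 2 3]
Gen 3 (s3): strand 2 crosses over strand 3. Perm now: [1 4 3 2]
Gen 4 (s2^-1): strand 4 crosses under strand 3. Perm now: [1 3 4 2]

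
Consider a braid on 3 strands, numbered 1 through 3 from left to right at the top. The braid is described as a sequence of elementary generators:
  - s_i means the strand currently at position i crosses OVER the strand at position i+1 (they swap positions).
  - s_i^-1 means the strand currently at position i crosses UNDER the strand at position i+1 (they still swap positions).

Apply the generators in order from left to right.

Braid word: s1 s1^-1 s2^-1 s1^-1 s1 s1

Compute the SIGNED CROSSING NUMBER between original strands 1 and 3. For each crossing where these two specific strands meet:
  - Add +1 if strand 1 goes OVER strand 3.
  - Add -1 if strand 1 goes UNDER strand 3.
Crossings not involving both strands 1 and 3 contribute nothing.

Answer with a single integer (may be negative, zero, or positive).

Gen 1: crossing 1x2. Both 1&3? no. Sum: 0
Gen 2: crossing 2x1. Both 1&3? no. Sum: 0
Gen 3: crossing 2x3. Both 1&3? no. Sum: 0
Gen 4: 1 under 3. Both 1&3? yes. Contrib: -1. Sum: -1
Gen 5: 3 over 1. Both 1&3? yes. Contrib: -1. Sum: -2
Gen 6: 1 over 3. Both 1&3? yes. Contrib: +1. Sum: -1

Answer: -1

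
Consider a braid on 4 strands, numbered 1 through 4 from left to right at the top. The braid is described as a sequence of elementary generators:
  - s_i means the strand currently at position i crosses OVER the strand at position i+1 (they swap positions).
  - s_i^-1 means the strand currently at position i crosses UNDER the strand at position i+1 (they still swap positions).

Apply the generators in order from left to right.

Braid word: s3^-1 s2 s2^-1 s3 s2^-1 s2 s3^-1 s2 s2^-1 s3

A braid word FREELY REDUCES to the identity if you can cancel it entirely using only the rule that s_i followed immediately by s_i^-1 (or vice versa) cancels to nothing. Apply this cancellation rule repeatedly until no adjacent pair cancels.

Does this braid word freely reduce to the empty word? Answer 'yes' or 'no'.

Gen 1 (s3^-1): push. Stack: [s3^-1]
Gen 2 (s2): push. Stack: [s3^-1 s2]
Gen 3 (s2^-1): cancels prior s2. Stack: [s3^-1]
Gen 4 (s3): cancels prior s3^-1. Stack: []
Gen 5 (s2^-1): push. Stack: [s2^-1]
Gen 6 (s2): cancels prior s2^-1. Stack: []
Gen 7 (s3^-1): push. Stack: [s3^-1]
Gen 8 (s2): push. Stack: [s3^-1 s2]
Gen 9 (s2^-1): cancels prior s2. Stack: [s3^-1]
Gen 10 (s3): cancels prior s3^-1. Stack: []
Reduced word: (empty)

Answer: yes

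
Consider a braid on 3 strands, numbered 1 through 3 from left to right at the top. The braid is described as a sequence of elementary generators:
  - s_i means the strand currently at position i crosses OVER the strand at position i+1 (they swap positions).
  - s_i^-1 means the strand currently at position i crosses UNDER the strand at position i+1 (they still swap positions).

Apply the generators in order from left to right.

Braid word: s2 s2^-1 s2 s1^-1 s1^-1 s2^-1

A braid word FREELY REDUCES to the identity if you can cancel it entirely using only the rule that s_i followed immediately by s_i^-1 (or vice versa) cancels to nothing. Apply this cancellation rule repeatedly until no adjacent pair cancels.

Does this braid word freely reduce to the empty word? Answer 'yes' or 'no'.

Answer: no

Derivation:
Gen 1 (s2): push. Stack: [s2]
Gen 2 (s2^-1): cancels prior s2. Stack: []
Gen 3 (s2): push. Stack: [s2]
Gen 4 (s1^-1): push. Stack: [s2 s1^-1]
Gen 5 (s1^-1): push. Stack: [s2 s1^-1 s1^-1]
Gen 6 (s2^-1): push. Stack: [s2 s1^-1 s1^-1 s2^-1]
Reduced word: s2 s1^-1 s1^-1 s2^-1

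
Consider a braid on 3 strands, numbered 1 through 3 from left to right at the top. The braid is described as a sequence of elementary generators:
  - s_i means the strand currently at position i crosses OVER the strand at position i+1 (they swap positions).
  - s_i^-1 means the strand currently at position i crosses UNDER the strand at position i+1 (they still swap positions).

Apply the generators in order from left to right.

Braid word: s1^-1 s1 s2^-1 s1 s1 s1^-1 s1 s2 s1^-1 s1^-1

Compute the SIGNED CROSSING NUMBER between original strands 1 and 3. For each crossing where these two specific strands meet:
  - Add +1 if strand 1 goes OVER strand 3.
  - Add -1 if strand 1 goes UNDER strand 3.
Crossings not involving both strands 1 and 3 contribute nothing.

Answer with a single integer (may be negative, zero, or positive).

Answer: -2

Derivation:
Gen 1: crossing 1x2. Both 1&3? no. Sum: 0
Gen 2: crossing 2x1. Both 1&3? no. Sum: 0
Gen 3: crossing 2x3. Both 1&3? no. Sum: 0
Gen 4: 1 over 3. Both 1&3? yes. Contrib: +1. Sum: 1
Gen 5: 3 over 1. Both 1&3? yes. Contrib: -1. Sum: 0
Gen 6: 1 under 3. Both 1&3? yes. Contrib: -1. Sum: -1
Gen 7: 3 over 1. Both 1&3? yes. Contrib: -1. Sum: -2
Gen 8: crossing 3x2. Both 1&3? no. Sum: -2
Gen 9: crossing 1x2. Both 1&3? no. Sum: -2
Gen 10: crossing 2x1. Both 1&3? no. Sum: -2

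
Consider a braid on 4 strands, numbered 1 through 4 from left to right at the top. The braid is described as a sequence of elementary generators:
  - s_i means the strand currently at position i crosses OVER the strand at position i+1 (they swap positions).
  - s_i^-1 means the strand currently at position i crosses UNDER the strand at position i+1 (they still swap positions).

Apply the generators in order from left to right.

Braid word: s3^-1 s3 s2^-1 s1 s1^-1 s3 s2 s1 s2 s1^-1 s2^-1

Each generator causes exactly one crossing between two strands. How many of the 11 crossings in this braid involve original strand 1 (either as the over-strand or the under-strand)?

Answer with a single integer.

Answer: 5

Derivation:
Gen 1: crossing 3x4. Involves strand 1? no. Count so far: 0
Gen 2: crossing 4x3. Involves strand 1? no. Count so far: 0
Gen 3: crossing 2x3. Involves strand 1? no. Count so far: 0
Gen 4: crossing 1x3. Involves strand 1? yes. Count so far: 1
Gen 5: crossing 3x1. Involves strand 1? yes. Count so far: 2
Gen 6: crossing 2x4. Involves strand 1? no. Count so far: 2
Gen 7: crossing 3x4. Involves strand 1? no. Count so far: 2
Gen 8: crossing 1x4. Involves strand 1? yes. Count so far: 3
Gen 9: crossing 1x3. Involves strand 1? yes. Count so far: 4
Gen 10: crossing 4x3. Involves strand 1? no. Count so far: 4
Gen 11: crossing 4x1. Involves strand 1? yes. Count so far: 5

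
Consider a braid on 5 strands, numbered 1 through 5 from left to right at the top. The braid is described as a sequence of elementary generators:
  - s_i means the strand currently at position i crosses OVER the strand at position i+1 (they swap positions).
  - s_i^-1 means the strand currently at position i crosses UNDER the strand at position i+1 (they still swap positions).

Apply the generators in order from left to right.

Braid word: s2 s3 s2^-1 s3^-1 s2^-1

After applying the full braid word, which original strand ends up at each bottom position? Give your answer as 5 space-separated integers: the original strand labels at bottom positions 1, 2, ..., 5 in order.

Answer: 1 2 4 3 5

Derivation:
Gen 1 (s2): strand 2 crosses over strand 3. Perm now: [1 3 2 4 5]
Gen 2 (s3): strand 2 crosses over strand 4. Perm now: [1 3 4 2 5]
Gen 3 (s2^-1): strand 3 crosses under strand 4. Perm now: [1 4 3 2 5]
Gen 4 (s3^-1): strand 3 crosses under strand 2. Perm now: [1 4 2 3 5]
Gen 5 (s2^-1): strand 4 crosses under strand 2. Perm now: [1 2 4 3 5]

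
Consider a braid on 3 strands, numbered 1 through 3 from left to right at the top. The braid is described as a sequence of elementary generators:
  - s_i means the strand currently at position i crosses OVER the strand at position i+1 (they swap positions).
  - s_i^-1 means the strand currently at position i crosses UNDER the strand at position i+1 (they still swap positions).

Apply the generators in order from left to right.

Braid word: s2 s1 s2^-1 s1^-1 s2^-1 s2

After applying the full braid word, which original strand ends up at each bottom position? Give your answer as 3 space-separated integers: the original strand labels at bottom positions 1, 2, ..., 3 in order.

Answer: 2 3 1

Derivation:
Gen 1 (s2): strand 2 crosses over strand 3. Perm now: [1 3 2]
Gen 2 (s1): strand 1 crosses over strand 3. Perm now: [3 1 2]
Gen 3 (s2^-1): strand 1 crosses under strand 2. Perm now: [3 2 1]
Gen 4 (s1^-1): strand 3 crosses under strand 2. Perm now: [2 3 1]
Gen 5 (s2^-1): strand 3 crosses under strand 1. Perm now: [2 1 3]
Gen 6 (s2): strand 1 crosses over strand 3. Perm now: [2 3 1]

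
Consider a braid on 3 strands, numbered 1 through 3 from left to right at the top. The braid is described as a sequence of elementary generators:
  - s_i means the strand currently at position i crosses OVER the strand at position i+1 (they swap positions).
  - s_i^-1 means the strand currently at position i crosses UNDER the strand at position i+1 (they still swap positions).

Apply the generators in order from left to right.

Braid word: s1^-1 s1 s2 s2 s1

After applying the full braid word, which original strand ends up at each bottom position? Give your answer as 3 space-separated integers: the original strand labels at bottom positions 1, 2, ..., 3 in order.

Answer: 2 1 3

Derivation:
Gen 1 (s1^-1): strand 1 crosses under strand 2. Perm now: [2 1 3]
Gen 2 (s1): strand 2 crosses over strand 1. Perm now: [1 2 3]
Gen 3 (s2): strand 2 crosses over strand 3. Perm now: [1 3 2]
Gen 4 (s2): strand 3 crosses over strand 2. Perm now: [1 2 3]
Gen 5 (s1): strand 1 crosses over strand 2. Perm now: [2 1 3]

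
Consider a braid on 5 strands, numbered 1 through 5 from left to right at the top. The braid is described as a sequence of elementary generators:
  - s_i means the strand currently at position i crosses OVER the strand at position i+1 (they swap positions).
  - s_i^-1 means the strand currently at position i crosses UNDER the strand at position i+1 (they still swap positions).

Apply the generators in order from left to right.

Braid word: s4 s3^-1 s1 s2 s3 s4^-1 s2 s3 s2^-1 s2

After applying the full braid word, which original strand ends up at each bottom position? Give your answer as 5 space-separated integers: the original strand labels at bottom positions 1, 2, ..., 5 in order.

Answer: 2 3 4 5 1

Derivation:
Gen 1 (s4): strand 4 crosses over strand 5. Perm now: [1 2 3 5 4]
Gen 2 (s3^-1): strand 3 crosses under strand 5. Perm now: [1 2 5 3 4]
Gen 3 (s1): strand 1 crosses over strand 2. Perm now: [2 1 5 3 4]
Gen 4 (s2): strand 1 crosses over strand 5. Perm now: [2 5 1 3 4]
Gen 5 (s3): strand 1 crosses over strand 3. Perm now: [2 5 3 1 4]
Gen 6 (s4^-1): strand 1 crosses under strand 4. Perm now: [2 5 3 4 1]
Gen 7 (s2): strand 5 crosses over strand 3. Perm now: [2 3 5 4 1]
Gen 8 (s3): strand 5 crosses over strand 4. Perm now: [2 3 4 5 1]
Gen 9 (s2^-1): strand 3 crosses under strand 4. Perm now: [2 4 3 5 1]
Gen 10 (s2): strand 4 crosses over strand 3. Perm now: [2 3 4 5 1]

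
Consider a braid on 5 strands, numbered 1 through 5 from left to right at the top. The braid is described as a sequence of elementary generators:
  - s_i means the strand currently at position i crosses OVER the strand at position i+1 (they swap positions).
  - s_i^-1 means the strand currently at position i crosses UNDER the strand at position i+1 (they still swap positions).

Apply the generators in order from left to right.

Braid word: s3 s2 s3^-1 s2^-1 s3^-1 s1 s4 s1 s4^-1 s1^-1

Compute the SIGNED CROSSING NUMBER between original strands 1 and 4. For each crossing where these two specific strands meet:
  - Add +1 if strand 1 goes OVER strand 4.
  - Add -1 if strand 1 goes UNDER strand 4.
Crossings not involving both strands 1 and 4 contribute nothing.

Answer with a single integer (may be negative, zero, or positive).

Answer: 0

Derivation:
Gen 1: crossing 3x4. Both 1&4? no. Sum: 0
Gen 2: crossing 2x4. Both 1&4? no. Sum: 0
Gen 3: crossing 2x3. Both 1&4? no. Sum: 0
Gen 4: crossing 4x3. Both 1&4? no. Sum: 0
Gen 5: crossing 4x2. Both 1&4? no. Sum: 0
Gen 6: crossing 1x3. Both 1&4? no. Sum: 0
Gen 7: crossing 4x5. Both 1&4? no. Sum: 0
Gen 8: crossing 3x1. Both 1&4? no. Sum: 0
Gen 9: crossing 5x4. Both 1&4? no. Sum: 0
Gen 10: crossing 1x3. Both 1&4? no. Sum: 0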